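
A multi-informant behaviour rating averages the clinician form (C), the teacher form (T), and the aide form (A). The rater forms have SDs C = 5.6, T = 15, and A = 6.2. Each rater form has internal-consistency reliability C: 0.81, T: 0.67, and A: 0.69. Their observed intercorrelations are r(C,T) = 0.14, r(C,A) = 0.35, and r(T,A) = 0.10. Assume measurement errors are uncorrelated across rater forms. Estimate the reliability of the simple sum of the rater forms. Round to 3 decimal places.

Var(C+T+A) = 5.6² + 15² + 6.2² + 2·[5.6·15·0.14 + 5.6·6.2·0.35 + 15·6.2·0.10] = 294.8 + 66.424 = 361.224.
With uncorrelated errors the cross-covariances are all true-score covariance, so they carry over unchanged; only the diagonal terms shrink to ρᵢσᵢ².
True-score variance = [5.6²·0.81 + 15²·0.67 + 6.2²·0.69] + 66.424 = 202.675 + 66.424 = 269.099.
Reliability = 269.099 / 361.224 = 0.745.

0.745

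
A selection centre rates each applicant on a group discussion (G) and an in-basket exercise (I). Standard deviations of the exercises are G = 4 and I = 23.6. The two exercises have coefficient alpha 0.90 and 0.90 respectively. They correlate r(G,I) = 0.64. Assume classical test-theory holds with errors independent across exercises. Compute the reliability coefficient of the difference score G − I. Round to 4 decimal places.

0.8733

Var(G−I) = 4² + 23.6² − 2·4·23.6·0.64 = 572.96 − 120.832 = 452.128.
Because errors are independent across components, Cov(Tᵢ,Tⱼ) = Cov(Xᵢ,Xⱼ); the off-diagonal part of the true-score variance is the same as above.
True-score variance = [4²·0.90 + 23.6²·0.90] − 120.832 = 515.664 − 120.832 = 394.832.
Reliability = 394.832 / 452.128 = 0.8733.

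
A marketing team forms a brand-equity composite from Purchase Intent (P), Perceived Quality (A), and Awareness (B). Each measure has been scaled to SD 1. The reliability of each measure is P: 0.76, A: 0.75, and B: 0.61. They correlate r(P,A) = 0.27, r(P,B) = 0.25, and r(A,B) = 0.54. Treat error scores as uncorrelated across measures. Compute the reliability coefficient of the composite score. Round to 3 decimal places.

Var(P+A+B) = 3 + 2·[0.27 + 0.25 + 0.54] = 3 + 2.12 = 5.12.
With uncorrelated errors the cross-covariances are all true-score covariance, so they carry over unchanged; only the diagonal terms shrink to ρᵢσᵢ².
True-score variance = [0.76 + 0.75 + 0.61] + 2.12 = 2.12 + 2.12 = 4.24.
Reliability = 4.24 / 5.12 = 0.828.

0.828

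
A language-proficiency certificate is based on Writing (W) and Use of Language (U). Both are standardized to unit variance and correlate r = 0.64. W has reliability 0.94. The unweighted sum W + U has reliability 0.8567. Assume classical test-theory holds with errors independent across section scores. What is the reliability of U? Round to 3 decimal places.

Var(W+U) = 2 + 2·0.64 = 3.280.
True-score variance = ρ_W + ρ_U + 2·0.64, so 0.8567 = (0.94 + ρ_U + 1.28) / 3.280.
ρ_U = 0.8567·3.280 − 0.94 − 1.28 = 0.590.

0.590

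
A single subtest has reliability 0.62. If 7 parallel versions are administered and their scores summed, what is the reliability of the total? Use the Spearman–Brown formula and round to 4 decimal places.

ρ_k = kρ / (1 + (k−1)ρ) = 7·0.62 / (1 + 6·0.62) = 4.340 / 4.720 = 0.9195.

0.9195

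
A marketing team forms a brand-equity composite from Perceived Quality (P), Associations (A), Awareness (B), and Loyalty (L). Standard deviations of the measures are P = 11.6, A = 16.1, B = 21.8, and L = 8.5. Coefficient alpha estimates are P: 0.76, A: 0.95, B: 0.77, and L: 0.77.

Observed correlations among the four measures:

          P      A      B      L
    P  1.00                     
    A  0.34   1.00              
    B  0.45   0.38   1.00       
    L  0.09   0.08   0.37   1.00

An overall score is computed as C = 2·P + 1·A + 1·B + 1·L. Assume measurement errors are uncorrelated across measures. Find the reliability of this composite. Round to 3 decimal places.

Var(C) = 2²·11.6² + 16.1² + 21.8² + 8.5² + 2·[2·11.6·16.1·0.34 + 2·11.6·21.8·0.45 + 2·11.6·8.5·0.09 + 16.1·21.8·0.38 + 16.1·8.5·0.08 + 21.8·8.5·0.37] = 1344.94 + 1170.44 = 2515.38.
With uncorrelated errors the cross-covariances are all true-score covariance, so they carry over unchanged; only the diagonal terms shrink to ρᵢσᵢ².
True-score variance = [2²·11.6²·0.76 + 16.1²·0.95 + 21.8²·0.77 + 8.5²·0.77] + 1170.44 = 1076.88 + 1170.44 = 2247.32.
Reliability = 2247.32 / 2515.38 = 0.893.

0.893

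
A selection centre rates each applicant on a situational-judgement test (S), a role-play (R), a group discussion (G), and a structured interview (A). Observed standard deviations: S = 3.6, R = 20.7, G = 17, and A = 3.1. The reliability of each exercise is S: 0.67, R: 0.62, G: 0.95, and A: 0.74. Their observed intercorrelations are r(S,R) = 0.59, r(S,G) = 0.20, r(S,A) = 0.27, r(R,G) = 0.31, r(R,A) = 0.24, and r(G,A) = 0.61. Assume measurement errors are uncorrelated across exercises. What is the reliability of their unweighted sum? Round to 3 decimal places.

Var(S+R+G+A) = 3.6² + 20.7² + 17² + 3.1² + 2·[3.6·20.7·0.59 + 3.6·17·0.20 + 3.6·3.1·0.27 + 20.7·17·0.31 + 20.7·3.1·0.24 + 17·3.1·0.61] = 740.06 + 431.714 = 1171.77.
With uncorrelated errors the cross-covariances are all true-score covariance, so they carry over unchanged; only the diagonal terms shrink to ρᵢσᵢ².
True-score variance = [3.6²·0.67 + 20.7²·0.62 + 17²·0.95 + 3.1²·0.74] + 431.714 = 556.008 + 431.714 = 987.722.
Reliability = 987.722 / 1171.77 = 0.843.

0.843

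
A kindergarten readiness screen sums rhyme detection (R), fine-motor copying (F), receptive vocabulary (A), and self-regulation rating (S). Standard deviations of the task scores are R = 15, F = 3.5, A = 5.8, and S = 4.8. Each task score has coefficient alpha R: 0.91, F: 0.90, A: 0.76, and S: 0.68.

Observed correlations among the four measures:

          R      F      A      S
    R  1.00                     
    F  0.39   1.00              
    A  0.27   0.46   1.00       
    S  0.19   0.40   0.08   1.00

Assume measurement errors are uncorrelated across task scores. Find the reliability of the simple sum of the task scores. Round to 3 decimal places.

0.917

Var(R+F+A+S) = 15² + 3.5² + 5.8² + 4.8² + 2·[15·3.5·0.39 + 15·5.8·0.27 + 15·4.8·0.19 + 3.5·5.8·0.46 + 3.5·4.8·0.40 + 5.8·4.8·0.08] = 293.93 + 151.86 = 445.79.
Because errors are independent across components, Cov(Tᵢ,Tⱼ) = Cov(Xᵢ,Xⱼ); the off-diagonal part of the true-score variance is the same as above.
True-score variance = [15²·0.91 + 3.5²·0.90 + 5.8²·0.76 + 4.8²·0.68] + 151.86 = 257.009 + 151.86 = 408.869.
Reliability = 408.869 / 445.79 = 0.917.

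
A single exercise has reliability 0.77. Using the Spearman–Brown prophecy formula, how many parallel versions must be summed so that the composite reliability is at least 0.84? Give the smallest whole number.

2

k ≥ ρ*(1−ρ₁)/(ρ₁(1−ρ*)) = 0.84·0.23 / (0.77·0.16) = 1.568.
Smallest integer k = 2.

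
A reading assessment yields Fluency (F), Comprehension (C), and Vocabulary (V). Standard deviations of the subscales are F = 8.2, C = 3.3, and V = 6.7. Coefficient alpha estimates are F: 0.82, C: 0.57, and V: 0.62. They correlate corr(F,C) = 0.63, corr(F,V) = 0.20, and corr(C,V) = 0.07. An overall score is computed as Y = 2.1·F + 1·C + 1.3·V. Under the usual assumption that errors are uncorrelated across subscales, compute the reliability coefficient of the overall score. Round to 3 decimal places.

Var(Y) = 2.1²·8.2² + 3.3² + 1.3²·6.7² + 2·[2.1·8.2·3.3·0.63 + 2.73·8.2·6.7·0.20 + 1.3·3.3·6.7·0.07] = 383.282 + 135.619 = 518.902.
Because errors are independent across components, Cov(Tᵢ,Tⱼ) = Cov(Xᵢ,Xⱼ); the off-diagonal part of the true-score variance is the same as above.
True-score variance = [2.1²·8.2²·0.82 + 3.3²·0.57 + 1.3²·6.7²·0.62] + 135.619 = 296.396 + 135.619 = 432.016.
Reliability = 432.016 / 518.902 = 0.833.

0.833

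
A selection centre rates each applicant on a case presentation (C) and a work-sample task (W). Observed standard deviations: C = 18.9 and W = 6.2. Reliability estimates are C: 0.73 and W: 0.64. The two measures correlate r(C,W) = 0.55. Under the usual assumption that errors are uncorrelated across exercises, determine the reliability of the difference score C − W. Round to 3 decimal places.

0.587

Var(C−W) = 18.9² + 6.2² − 2·18.9·6.2·0.55 = 395.65 − 128.898 = 266.752.
Because errors are independent across components, Cov(Tᵢ,Tⱼ) = Cov(Xᵢ,Xⱼ); the off-diagonal part of the true-score variance is the same as above.
True-score variance = [18.9²·0.73 + 6.2²·0.64] − 128.898 = 285.365 − 128.898 = 156.467.
Reliability = 156.467 / 266.752 = 0.587.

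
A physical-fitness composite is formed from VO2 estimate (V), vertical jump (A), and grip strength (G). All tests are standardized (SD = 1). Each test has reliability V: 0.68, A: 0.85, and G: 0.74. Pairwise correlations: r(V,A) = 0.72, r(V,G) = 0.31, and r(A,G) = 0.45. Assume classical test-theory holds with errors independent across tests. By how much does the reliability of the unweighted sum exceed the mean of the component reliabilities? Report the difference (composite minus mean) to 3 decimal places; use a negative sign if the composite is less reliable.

0.121

Var(sum) = 3 + 2.96 = 5.96; true-score variance = 2.27 + 2.96 = 5.23; composite reliability = 0.8775.
Mean component reliability = 0.7567.
Difference = 0.8775 − 0.7567 = 0.121.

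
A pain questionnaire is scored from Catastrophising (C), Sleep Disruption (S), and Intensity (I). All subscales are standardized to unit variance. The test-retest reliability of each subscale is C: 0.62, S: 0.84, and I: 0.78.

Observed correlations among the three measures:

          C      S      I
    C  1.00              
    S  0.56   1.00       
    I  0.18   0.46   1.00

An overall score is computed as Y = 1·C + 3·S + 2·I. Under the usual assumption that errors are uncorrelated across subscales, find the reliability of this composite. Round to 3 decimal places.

0.886

Var(Y) = 1 + 3² + 2² + 2·[3·0.56 + 2·0.18 + 6·0.46] = 14 + 9.6 = 23.6.
Because errors are independent across components, Cov(Tᵢ,Tⱼ) = Cov(Xᵢ,Xⱼ); the off-diagonal part of the true-score variance is the same as above.
True-score variance = [0.62 + 3²·0.84 + 2²·0.78] + 9.6 = 11.3 + 9.6 = 20.9.
Reliability = 20.9 / 23.6 = 0.886.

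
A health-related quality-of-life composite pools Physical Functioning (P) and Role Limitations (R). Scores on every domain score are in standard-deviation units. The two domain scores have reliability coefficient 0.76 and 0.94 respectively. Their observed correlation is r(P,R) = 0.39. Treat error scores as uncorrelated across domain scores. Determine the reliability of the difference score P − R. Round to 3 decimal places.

Var(P−R) = 1 + 1 − 2·0.39 = 2 − 0.78 = 1.22.
Under uncorrelated errors the observed covariances equal the true-score covariances, so only the own-variance terms attenuate.
True-score variance = [0.76 + 0.94] − 0.78 = 1.7 − 0.78 = 0.92.
Reliability = 0.92 / 1.22 = 0.754.

0.754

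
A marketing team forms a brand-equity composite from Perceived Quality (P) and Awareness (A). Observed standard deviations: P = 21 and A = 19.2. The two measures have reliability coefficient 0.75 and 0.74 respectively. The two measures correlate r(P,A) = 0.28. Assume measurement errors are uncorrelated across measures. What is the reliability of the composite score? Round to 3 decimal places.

0.801

Var(P+A) = 21² + 19.2² + 2·[21·19.2·0.28] = 809.64 + 225.792 = 1035.43.
Because errors are independent across components, Cov(Tᵢ,Tⱼ) = Cov(Xᵢ,Xⱼ); the off-diagonal part of the true-score variance is the same as above.
True-score variance = [21²·0.75 + 19.2²·0.74] + 225.792 = 603.544 + 225.792 = 829.336.
Reliability = 829.336 / 1035.43 = 0.801.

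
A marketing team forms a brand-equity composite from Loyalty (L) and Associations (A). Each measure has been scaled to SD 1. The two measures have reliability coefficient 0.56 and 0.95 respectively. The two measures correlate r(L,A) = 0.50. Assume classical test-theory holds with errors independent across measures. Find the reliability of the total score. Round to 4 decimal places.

Var(L+A) = 2 + 2·[0.50] = 2 + 1 = 3.
Under uncorrelated errors the observed covariances equal the true-score covariances, so only the own-variance terms attenuate.
True-score variance = [0.56 + 0.95] + 1 = 1.51 + 1 = 2.51.
Reliability = 2.51 / 3 = 0.8367.

0.8367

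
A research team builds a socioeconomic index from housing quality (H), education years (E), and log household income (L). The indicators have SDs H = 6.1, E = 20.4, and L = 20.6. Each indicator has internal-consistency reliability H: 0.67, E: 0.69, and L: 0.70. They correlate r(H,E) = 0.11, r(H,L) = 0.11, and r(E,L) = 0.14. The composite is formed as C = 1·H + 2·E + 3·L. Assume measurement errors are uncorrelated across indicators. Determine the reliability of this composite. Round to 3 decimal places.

Var(C) = 6.1² + 2²·20.4² + 3²·20.6² + 2·[2·6.1·20.4·0.11 + 3·6.1·20.6·0.11 + 6·20.4·20.6·0.14] = 5521.09 + 843.692 = 6364.78.
With uncorrelated errors the cross-covariances are all true-score covariance, so they carry over unchanged; only the diagonal terms shrink to ρᵢσᵢ².
True-score variance = [6.1²·0.67 + 2²·20.4²·0.69 + 3²·20.6²·0.70] + 843.692 = 3847 + 843.692 = 4690.69.
Reliability = 4690.69 / 6364.78 = 0.737.

0.737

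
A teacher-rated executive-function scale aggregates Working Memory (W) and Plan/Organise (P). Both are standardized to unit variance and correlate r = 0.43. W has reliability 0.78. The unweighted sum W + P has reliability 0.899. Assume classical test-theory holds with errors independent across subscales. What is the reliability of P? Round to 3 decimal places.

Var(W+P) = 2 + 2·0.43 = 2.860.
True-score variance = ρ_W + ρ_P + 2·0.43, so 0.899 = (0.78 + ρ_P + 0.86) / 2.860.
ρ_P = 0.899·2.860 − 0.78 − 0.86 = 0.931.

0.931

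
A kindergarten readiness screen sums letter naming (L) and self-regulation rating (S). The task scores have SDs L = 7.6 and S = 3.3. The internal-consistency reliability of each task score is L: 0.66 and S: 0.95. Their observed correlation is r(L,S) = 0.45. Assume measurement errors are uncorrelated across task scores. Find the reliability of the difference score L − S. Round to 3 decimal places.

0.562

Var(L−S) = 7.6² + 3.3² − 2·7.6·3.3·0.45 = 68.65 − 22.572 = 46.078.
Under uncorrelated errors the observed covariances equal the true-score covariances, so only the own-variance terms attenuate.
True-score variance = [7.6²·0.66 + 3.3²·0.95] − 22.572 = 48.4671 − 22.572 = 25.8951.
Reliability = 25.8951 / 46.078 = 0.562.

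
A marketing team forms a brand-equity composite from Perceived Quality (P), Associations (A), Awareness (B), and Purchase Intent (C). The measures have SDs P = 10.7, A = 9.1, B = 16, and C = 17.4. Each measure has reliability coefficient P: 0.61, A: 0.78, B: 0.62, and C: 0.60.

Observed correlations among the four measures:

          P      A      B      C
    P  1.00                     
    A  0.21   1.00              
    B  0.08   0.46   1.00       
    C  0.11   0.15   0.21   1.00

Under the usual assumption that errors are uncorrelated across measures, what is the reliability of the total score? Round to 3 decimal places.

Var(P+A+B+C) = 10.7² + 9.1² + 16² + 17.4² + 2·[10.7·9.1·0.21 + 10.7·16·0.08 + 10.7·17.4·0.11 + 9.1·16·0.46 + 9.1·17.4·0.15 + 16·17.4·0.21] = 756.06 + 407.629 = 1163.69.
Because errors are independent across components, Cov(Tᵢ,Tⱼ) = Cov(Xᵢ,Xⱼ); the off-diagonal part of the true-score variance is the same as above.
True-score variance = [10.7²·0.61 + 9.1²·0.78 + 16²·0.62 + 17.4²·0.60] + 407.629 = 474.807 + 407.629 = 882.436.
Reliability = 882.436 / 1163.69 = 0.758.

0.758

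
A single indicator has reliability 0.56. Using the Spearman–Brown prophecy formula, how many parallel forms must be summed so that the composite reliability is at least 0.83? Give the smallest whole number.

k ≥ ρ*(1−ρ₁)/(ρ₁(1−ρ*)) = 0.83·0.44 / (0.56·0.17) = 3.836.
Smallest integer k = 4.

4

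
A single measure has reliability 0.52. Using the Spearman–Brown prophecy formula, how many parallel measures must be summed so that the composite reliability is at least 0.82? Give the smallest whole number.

k ≥ ρ*(1−ρ₁)/(ρ₁(1−ρ*)) = 0.82·0.48 / (0.52·0.18) = 4.205.
Smallest integer k = 5.

5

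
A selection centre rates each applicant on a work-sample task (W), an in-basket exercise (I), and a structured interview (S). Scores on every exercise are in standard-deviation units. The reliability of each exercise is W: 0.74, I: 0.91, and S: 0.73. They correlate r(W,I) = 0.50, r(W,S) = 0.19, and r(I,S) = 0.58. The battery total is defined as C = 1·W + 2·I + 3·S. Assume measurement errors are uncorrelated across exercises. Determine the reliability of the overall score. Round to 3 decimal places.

0.873

Var(C) = 1 + 2² + 3² + 2·[2·0.50 + 3·0.19 + 6·0.58] = 14 + 10.1 = 24.1.
With uncorrelated errors the cross-covariances are all true-score covariance, so they carry over unchanged; only the diagonal terms shrink to ρᵢσᵢ².
True-score variance = [0.74 + 2²·0.91 + 3²·0.73] + 10.1 = 10.95 + 10.1 = 21.05.
Reliability = 21.05 / 24.1 = 0.873.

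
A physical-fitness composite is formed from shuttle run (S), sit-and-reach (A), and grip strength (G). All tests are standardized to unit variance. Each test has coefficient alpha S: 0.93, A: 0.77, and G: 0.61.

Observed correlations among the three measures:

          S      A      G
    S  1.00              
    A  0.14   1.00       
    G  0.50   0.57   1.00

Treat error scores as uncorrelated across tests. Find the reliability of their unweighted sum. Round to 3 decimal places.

Var(S+A+G) = 3 + 2·[0.14 + 0.50 + 0.57] = 3 + 2.42 = 5.42.
Under uncorrelated errors the observed covariances equal the true-score covariances, so only the own-variance terms attenuate.
True-score variance = [0.93 + 0.77 + 0.61] + 2.42 = 2.31 + 2.42 = 4.73.
Reliability = 4.73 / 5.42 = 0.873.

0.873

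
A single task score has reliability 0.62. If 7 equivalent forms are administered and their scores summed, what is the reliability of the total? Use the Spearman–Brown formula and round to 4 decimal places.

ρ_k = kρ / (1 + (k−1)ρ) = 7·0.62 / (1 + 6·0.62) = 4.340 / 4.720 = 0.9195.

0.9195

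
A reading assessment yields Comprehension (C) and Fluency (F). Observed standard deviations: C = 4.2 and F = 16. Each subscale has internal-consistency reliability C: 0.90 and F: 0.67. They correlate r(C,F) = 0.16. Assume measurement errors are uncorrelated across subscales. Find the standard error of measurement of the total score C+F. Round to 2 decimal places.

Var(total) = 273.64 + 21.504 = 295.144.
True-score variance = 187.396 + 21.504 = 208.9, so reliability = 0.7078.
Error variance = 295.144 − 208.9 = 86.244; SEM = √86.244 = 9.29.

9.29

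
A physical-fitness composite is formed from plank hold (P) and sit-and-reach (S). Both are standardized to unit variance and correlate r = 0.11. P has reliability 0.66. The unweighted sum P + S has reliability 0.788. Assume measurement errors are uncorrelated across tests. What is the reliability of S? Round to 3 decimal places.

Var(P+S) = 2 + 2·0.11 = 2.220.
True-score variance = ρ_P + ρ_S + 2·0.11, so 0.788 = (0.66 + ρ_S + 0.22) / 2.220.
ρ_S = 0.788·2.220 − 0.66 − 0.22 = 0.869.

0.869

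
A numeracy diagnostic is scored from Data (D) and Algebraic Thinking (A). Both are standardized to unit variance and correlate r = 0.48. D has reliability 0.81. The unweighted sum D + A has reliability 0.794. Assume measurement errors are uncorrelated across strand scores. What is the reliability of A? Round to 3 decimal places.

Var(D+A) = 2 + 2·0.48 = 2.960.
True-score variance = ρ_D + ρ_A + 2·0.48, so 0.794 = (0.81 + ρ_A + 0.96) / 2.960.
ρ_A = 0.794·2.960 − 0.81 − 0.96 = 0.580.

0.580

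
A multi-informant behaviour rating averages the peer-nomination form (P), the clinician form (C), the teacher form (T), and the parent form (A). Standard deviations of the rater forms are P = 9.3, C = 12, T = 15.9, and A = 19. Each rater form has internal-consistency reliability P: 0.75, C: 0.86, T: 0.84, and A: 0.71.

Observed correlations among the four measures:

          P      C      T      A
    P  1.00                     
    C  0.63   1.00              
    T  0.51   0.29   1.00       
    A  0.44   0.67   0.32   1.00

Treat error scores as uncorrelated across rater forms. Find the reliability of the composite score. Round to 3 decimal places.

Var(P+C+T+A) = 9.3² + 12² + 15.9² + 19² + 2·[9.3·12·0.63 + 9.3·15.9·0.51 + 9.3·19·0.44 + 12·15.9·0.29 + 12·19·0.67 + 15.9·19·0.32] = 844.3 + 1056.47 = 1900.77.
Under uncorrelated errors the observed covariances equal the true-score covariances, so only the own-variance terms attenuate.
True-score variance = [9.3²·0.75 + 12²·0.86 + 15.9²·0.84 + 19²·0.71] + 1056.47 = 657.378 + 1056.47 = 1713.85.
Reliability = 1713.85 / 1900.77 = 0.902.

0.902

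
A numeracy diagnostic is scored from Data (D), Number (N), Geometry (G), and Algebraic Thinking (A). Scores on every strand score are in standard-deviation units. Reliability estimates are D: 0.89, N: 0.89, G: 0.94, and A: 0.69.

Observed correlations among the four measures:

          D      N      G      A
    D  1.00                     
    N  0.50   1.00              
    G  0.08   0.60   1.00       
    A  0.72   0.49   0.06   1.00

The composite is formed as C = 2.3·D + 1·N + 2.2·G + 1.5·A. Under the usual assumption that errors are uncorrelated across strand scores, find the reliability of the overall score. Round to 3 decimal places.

Var(C) = 2.3² + 1 + 2.2² + 1.5² + 2·[2.3·0.50 + 5.06·0.08 + 3.45·0.72 + 2.2·0.60 + 1.5·0.49 + 3.3·0.06] = 13.38 + 12.5836 = 25.9636.
Under uncorrelated errors the observed covariances equal the true-score covariances, so only the own-variance terms attenuate.
True-score variance = [2.3²·0.89 + 0.89 + 2.2²·0.94 + 1.5²·0.69] + 12.5836 = 11.7002 + 12.5836 = 24.2838.
Reliability = 24.2838 / 25.9636 = 0.935.

0.935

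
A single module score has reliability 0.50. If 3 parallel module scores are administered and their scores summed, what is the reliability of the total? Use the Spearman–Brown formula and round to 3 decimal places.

ρ_k = kρ / (1 + (k−1)ρ) = 3·0.50 / (1 + 2·0.50) = 1.500 / 2.000 = 0.750.

0.750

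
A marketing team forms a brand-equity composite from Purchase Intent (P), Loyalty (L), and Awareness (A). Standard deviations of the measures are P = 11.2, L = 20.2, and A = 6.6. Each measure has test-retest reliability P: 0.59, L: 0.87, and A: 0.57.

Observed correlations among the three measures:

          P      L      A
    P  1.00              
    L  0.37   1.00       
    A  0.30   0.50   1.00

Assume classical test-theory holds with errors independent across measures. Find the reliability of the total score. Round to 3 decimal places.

0.866

Var(P+L+A) = 11.2² + 20.2² + 6.6² + 2·[11.2·20.2·0.37 + 11.2·6.6·0.30 + 20.2·6.6·0.50] = 577.04 + 345.09 = 922.13.
Because errors are independent across components, Cov(Tᵢ,Tⱼ) = Cov(Xᵢ,Xⱼ); the off-diagonal part of the true-score variance is the same as above.
True-score variance = [11.2²·0.59 + 20.2²·0.87 + 6.6²·0.57] + 345.09 = 453.834 + 345.09 = 798.923.
Reliability = 798.923 / 922.13 = 0.866.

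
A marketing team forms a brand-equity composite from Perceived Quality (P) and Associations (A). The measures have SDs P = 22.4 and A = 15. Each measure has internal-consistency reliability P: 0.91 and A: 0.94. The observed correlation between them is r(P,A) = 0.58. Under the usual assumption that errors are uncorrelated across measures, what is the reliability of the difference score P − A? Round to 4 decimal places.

Var(P−A) = 22.4² + 15² − 2·22.4·15·0.58 = 726.76 − 389.76 = 337.
Because errors are independent across components, Cov(Tᵢ,Tⱼ) = Cov(Xᵢ,Xⱼ); the off-diagonal part of the true-score variance is the same as above.
True-score variance = [22.4²·0.91 + 15²·0.94] − 389.76 = 668.102 − 389.76 = 278.342.
Reliability = 278.342 / 337 = 0.8259.

0.8259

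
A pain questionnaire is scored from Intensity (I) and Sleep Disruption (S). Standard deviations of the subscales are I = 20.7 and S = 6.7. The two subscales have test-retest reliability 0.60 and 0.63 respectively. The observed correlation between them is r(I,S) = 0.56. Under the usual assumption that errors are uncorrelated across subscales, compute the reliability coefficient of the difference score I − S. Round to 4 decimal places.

0.4089

Var(I−S) = 20.7² + 6.7² − 2·20.7·6.7·0.56 = 473.38 − 155.333 = 318.047.
With uncorrelated errors the cross-covariances are all true-score covariance, so they carry over unchanged; only the diagonal terms shrink to ρᵢσᵢ².
True-score variance = [20.7²·0.60 + 6.7²·0.63] − 155.333 = 285.375 − 155.333 = 130.042.
Reliability = 130.042 / 318.047 = 0.4089.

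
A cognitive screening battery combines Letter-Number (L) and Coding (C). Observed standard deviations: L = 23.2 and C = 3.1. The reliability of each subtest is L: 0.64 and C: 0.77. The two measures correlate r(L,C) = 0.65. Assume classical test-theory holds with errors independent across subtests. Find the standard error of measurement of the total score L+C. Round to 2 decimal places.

Var(total) = 547.85 + 93.496 = 641.346.
True-score variance = 351.873 + 93.496 = 445.369, so reliability = 0.6944.
Error variance = 641.346 − 445.369 = 195.977; SEM = √195.977 = 14.00.

14.00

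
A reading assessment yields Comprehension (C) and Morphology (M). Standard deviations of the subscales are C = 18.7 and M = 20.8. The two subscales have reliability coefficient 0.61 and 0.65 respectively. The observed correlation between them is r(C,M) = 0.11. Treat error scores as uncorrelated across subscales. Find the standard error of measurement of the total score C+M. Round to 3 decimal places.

Var(total) = 782.33 + 85.5712 = 867.901.
True-score variance = 494.527 + 85.5712 = 580.098, so reliability = 0.6684.
Error variance = 867.901 − 580.098 = 287.803; SEM = √287.803 = 16.965.

16.965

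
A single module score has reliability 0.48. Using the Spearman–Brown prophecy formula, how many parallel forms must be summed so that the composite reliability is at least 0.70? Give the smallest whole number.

k ≥ ρ*(1−ρ₁)/(ρ₁(1−ρ*)) = 0.70·0.52 / (0.48·0.30) = 2.528.
Smallest integer k = 3.

3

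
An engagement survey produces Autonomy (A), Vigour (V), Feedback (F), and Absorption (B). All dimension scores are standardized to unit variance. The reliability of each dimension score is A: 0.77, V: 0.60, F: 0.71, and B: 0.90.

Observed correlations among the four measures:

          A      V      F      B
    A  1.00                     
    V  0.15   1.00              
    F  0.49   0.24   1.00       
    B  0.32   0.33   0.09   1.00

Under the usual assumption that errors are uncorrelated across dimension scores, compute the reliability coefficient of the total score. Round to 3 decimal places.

Var(A+V+F+B) = 4 + 2·[0.15 + 0.49 + 0.32 + 0.24 + 0.33 + 0.09] = 4 + 3.24 = 7.24.
Under uncorrelated errors the observed covariances equal the true-score covariances, so only the own-variance terms attenuate.
True-score variance = [0.77 + 0.60 + 0.71 + 0.90] + 3.24 = 2.98 + 3.24 = 6.22.
Reliability = 6.22 / 7.24 = 0.859.

0.859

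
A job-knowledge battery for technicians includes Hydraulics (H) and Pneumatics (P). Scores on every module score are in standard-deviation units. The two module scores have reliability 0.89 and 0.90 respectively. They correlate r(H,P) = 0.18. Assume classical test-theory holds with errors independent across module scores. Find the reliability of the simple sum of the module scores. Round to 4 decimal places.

0.9110

Var(H+P) = 2 + 2·[0.18] = 2 + 0.36 = 2.36.
Because errors are independent across components, Cov(Tᵢ,Tⱼ) = Cov(Xᵢ,Xⱼ); the off-diagonal part of the true-score variance is the same as above.
True-score variance = [0.89 + 0.90] + 0.36 = 1.79 + 0.36 = 2.15.
Reliability = 2.15 / 2.36 = 0.9110.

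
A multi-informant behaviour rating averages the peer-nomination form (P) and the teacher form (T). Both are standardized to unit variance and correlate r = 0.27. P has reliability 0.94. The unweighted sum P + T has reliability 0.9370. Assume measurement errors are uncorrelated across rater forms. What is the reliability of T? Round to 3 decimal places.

0.900

Var(P+T) = 2 + 2·0.27 = 2.540.
True-score variance = ρ_P + ρ_T + 2·0.27, so 0.9370 = (0.94 + ρ_T + 0.54) / 2.540.
ρ_T = 0.9370·2.540 − 0.94 − 0.54 = 0.900.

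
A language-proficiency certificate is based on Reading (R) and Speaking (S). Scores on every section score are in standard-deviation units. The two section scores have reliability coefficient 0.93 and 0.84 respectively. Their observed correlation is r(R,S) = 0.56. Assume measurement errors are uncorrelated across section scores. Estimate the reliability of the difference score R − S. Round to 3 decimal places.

Var(R−S) = 1 + 1 − 2·0.56 = 2 − 1.12 = 0.88.
Under uncorrelated errors the observed covariances equal the true-score covariances, so only the own-variance terms attenuate.
True-score variance = [0.93 + 0.84] − 1.12 = 1.77 − 1.12 = 0.65.
Reliability = 0.65 / 0.88 = 0.739.

0.739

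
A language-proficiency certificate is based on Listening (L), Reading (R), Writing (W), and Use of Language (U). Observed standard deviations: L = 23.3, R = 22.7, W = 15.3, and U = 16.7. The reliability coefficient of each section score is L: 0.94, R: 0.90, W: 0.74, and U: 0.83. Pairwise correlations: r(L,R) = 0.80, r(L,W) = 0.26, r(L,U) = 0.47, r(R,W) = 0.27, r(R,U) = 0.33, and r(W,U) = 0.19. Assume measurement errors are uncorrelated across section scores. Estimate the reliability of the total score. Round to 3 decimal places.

Var(L+R+W+U) = 23.3² + 22.7² + 15.3² + 16.7² + 2·[23.3·22.7·0.80 + 23.3·15.3·0.26 + 23.3·16.7·0.47 + 22.7·15.3·0.27 + 22.7·16.7·0.33 + 15.3·16.7·0.19] = 1571.16 + 1932.23 = 3503.39.
With uncorrelated errors the cross-covariances are all true-score covariance, so they carry over unchanged; only the diagonal terms shrink to ρᵢσᵢ².
True-score variance = [23.3²·0.94 + 22.7²·0.90 + 15.3²·0.74 + 16.7²·0.83] + 1932.23 = 1378.78 + 1932.23 = 3311.02.
Reliability = 3311.02 / 3503.39 = 0.945.

0.945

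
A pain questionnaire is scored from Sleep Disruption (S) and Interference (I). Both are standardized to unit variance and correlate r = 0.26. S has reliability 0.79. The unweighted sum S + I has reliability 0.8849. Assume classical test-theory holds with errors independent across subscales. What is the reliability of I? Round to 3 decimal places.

Var(S+I) = 2 + 2·0.26 = 2.520.
True-score variance = ρ_S + ρ_I + 2·0.26, so 0.8849 = (0.79 + ρ_I + 0.52) / 2.520.
ρ_I = 0.8849·2.520 − 0.79 − 0.52 = 0.920.

0.920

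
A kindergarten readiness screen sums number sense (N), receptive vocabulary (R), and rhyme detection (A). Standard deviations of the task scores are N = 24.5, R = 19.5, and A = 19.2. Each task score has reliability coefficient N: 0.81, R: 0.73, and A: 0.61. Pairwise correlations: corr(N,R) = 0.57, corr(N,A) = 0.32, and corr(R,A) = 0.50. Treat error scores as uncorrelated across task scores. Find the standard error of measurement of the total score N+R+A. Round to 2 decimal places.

18.99

Var(total) = 1349.14 + 1220.09 = 2569.23.
True-score variance = 988.655 + 1220.09 = 2208.75, so reliability = 0.8597.
Error variance = 2569.23 − 2208.75 = 360.485; SEM = √360.485 = 18.99.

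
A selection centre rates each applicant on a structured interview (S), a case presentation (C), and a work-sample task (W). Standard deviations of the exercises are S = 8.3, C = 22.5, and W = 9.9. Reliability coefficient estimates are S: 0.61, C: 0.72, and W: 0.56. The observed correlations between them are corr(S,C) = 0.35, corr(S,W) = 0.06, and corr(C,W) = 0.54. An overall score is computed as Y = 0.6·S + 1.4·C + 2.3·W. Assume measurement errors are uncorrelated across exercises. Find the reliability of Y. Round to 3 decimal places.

0.788

Var(Y) = 0.6²·8.3² + 1.4²·22.5² + 2.3²·9.9² + 2·[0.84·8.3·22.5·0.35 + 1.38·8.3·9.9·0.06 + 3.22·22.5·9.9·0.54] = 1535.52 + 898.052 = 2433.58.
With uncorrelated errors the cross-covariances are all true-score covariance, so they carry over unchanged; only the diagonal terms shrink to ρᵢσᵢ².
True-score variance = [0.6²·8.3²·0.61 + 1.4²·22.5²·0.72 + 2.3²·9.9²·0.56] + 898.052 = 1019.89 + 898.052 = 1917.94.
Reliability = 1917.94 / 2433.58 = 0.788.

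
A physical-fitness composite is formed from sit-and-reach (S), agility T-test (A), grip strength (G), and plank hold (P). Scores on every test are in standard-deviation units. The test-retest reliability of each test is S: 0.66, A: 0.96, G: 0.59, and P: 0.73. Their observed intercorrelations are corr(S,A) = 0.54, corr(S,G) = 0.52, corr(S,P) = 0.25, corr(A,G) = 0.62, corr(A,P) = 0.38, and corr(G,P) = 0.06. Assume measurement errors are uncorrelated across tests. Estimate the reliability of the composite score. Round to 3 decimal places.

Var(S+A+G+P) = 4 + 2·[0.54 + 0.52 + 0.25 + 0.62 + 0.38 + 0.06] = 4 + 4.74 = 8.74.
Because errors are independent across components, Cov(Tᵢ,Tⱼ) = Cov(Xᵢ,Xⱼ); the off-diagonal part of the true-score variance is the same as above.
True-score variance = [0.66 + 0.96 + 0.59 + 0.73] + 4.74 = 2.94 + 4.74 = 7.68.
Reliability = 7.68 / 8.74 = 0.879.

0.879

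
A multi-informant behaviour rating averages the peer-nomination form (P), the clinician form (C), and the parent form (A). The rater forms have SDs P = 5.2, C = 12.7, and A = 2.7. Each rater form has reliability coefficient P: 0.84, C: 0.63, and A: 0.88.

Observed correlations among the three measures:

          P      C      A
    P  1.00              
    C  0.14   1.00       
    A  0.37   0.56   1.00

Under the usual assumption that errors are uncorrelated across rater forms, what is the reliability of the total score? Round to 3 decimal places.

0.753

Var(P+C+A) = 5.2² + 12.7² + 2.7² + 2·[5.2·12.7·0.14 + 5.2·2.7·0.37 + 12.7·2.7·0.56] = 195.62 + 67.2856 = 262.906.
With uncorrelated errors the cross-covariances are all true-score covariance, so they carry over unchanged; only the diagonal terms shrink to ρᵢσᵢ².
True-score variance = [5.2²·0.84 + 12.7²·0.63 + 2.7²·0.88] + 67.2856 = 130.742 + 67.2856 = 198.027.
Reliability = 198.027 / 262.906 = 0.753.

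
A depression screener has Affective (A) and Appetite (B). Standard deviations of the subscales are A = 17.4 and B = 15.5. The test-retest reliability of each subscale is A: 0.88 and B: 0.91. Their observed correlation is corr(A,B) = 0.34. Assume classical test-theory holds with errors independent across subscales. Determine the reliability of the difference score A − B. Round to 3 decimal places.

0.839

Var(A−B) = 17.4² + 15.5² − 2·17.4·15.5·0.34 = 543.01 − 183.396 = 359.614.
Under uncorrelated errors the observed covariances equal the true-score covariances, so only the own-variance terms attenuate.
True-score variance = [17.4²·0.88 + 15.5²·0.91] − 183.396 = 485.056 − 183.396 = 301.66.
Reliability = 301.66 / 359.614 = 0.839.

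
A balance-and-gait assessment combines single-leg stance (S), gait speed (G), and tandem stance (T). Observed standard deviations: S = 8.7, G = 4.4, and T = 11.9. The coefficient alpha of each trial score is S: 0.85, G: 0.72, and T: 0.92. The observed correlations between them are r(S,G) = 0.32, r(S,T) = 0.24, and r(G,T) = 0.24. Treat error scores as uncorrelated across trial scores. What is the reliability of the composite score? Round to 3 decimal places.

0.916

Var(S+G+T) = 8.7² + 4.4² + 11.9² + 2·[8.7·4.4·0.32 + 8.7·11.9·0.24 + 4.4·11.9·0.24] = 236.66 + 99.3264 = 335.986.
With uncorrelated errors the cross-covariances are all true-score covariance, so they carry over unchanged; only the diagonal terms shrink to ρᵢσᵢ².
True-score variance = [8.7²·0.85 + 4.4²·0.72 + 11.9²·0.92] + 99.3264 = 208.557 + 99.3264 = 307.883.
Reliability = 307.883 / 335.986 = 0.916.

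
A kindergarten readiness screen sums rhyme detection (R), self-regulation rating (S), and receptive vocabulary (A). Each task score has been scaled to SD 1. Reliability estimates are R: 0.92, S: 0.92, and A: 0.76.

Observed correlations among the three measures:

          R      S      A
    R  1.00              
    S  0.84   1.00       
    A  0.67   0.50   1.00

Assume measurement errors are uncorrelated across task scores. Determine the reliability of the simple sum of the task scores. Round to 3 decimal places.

0.943

Var(R+S+A) = 3 + 2·[0.84 + 0.67 + 0.50] = 3 + 4.02 = 7.02.
Because errors are independent across components, Cov(Tᵢ,Tⱼ) = Cov(Xᵢ,Xⱼ); the off-diagonal part of the true-score variance is the same as above.
True-score variance = [0.92 + 0.92 + 0.76] + 4.02 = 2.6 + 4.02 = 6.62.
Reliability = 6.62 / 7.02 = 0.943.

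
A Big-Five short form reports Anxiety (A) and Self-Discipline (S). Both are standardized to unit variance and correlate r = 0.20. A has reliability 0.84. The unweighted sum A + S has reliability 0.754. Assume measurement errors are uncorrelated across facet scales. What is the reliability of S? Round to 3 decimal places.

Var(A+S) = 2 + 2·0.20 = 2.400.
True-score variance = ρ_A + ρ_S + 2·0.20, so 0.754 = (0.84 + ρ_S + 0.40) / 2.400.
ρ_S = 0.754·2.400 − 0.84 − 0.40 = 0.570.

0.570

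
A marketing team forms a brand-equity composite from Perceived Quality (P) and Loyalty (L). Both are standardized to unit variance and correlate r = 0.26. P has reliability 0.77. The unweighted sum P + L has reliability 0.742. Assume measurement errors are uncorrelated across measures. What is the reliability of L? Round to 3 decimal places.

0.580

Var(P+L) = 2 + 2·0.26 = 2.520.
True-score variance = ρ_P + ρ_L + 2·0.26, so 0.742 = (0.77 + ρ_L + 0.52) / 2.520.
ρ_L = 0.742·2.520 − 0.77 − 0.52 = 0.580.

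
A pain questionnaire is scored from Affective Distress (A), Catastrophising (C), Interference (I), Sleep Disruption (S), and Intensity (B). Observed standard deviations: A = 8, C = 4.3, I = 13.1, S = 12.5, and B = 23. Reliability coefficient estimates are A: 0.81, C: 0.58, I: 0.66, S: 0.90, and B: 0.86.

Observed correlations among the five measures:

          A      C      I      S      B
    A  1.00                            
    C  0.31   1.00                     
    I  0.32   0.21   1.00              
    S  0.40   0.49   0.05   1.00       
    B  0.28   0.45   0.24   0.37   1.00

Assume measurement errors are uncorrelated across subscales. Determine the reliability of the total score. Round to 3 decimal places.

0.904

Var(A+C+I+S+B) = 8² + 4.3² + 13.1² + 12.5² + 23² + 2·[8·4.3·0.31 + 8·13.1·0.32 + 8·12.5·0.40 + 8·23·0.28 + 4.3·13.1·0.21 + 4.3·12.5·0.49 + 4.3·23·0.45 + 13.1·12.5·0.05 + 13.1·23·0.24 + 12.5·23·0.37] = 939.35 + 810.533 = 1749.88.
Because errors are independent across components, Cov(Tᵢ,Tⱼ) = Cov(Xᵢ,Xⱼ); the off-diagonal part of the true-score variance is the same as above.
True-score variance = [8²·0.81 + 4.3²·0.58 + 13.1²·0.66 + 12.5²·0.90 + 23²·0.86] + 810.533 = 771.392 + 810.533 = 1581.92.
Reliability = 1581.92 / 1749.88 = 0.904.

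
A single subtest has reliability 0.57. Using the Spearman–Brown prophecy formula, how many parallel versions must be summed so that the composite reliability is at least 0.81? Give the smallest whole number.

k ≥ ρ*(1−ρ₁)/(ρ₁(1−ρ*)) = 0.81·0.43 / (0.57·0.19) = 3.216.
Smallest integer k = 4.

4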